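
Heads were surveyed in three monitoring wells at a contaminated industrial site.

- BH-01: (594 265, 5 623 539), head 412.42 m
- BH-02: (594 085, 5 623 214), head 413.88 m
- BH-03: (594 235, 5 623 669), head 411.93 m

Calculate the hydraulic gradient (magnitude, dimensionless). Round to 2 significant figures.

Taking BH-01 as reference: BH-02−BH-01 = (-180, -325, +1.46); BH-03−BH-01 = (-30, 130, -0.49).
Determinant of the coordinate differences = (-180)·130 − (-30)·(-325) = -33150.
∂h/∂x = [(+1.46)·130 − (-0.49)·(-325)] / -33150 = -0.0009216
∂h/∂y = [(-180)·(-0.49) − (-30)·(+1.46)] / -33150 = -0.003982
|∇h| = √(-0.0009216² + -0.003982²) = 0.004087

0.0041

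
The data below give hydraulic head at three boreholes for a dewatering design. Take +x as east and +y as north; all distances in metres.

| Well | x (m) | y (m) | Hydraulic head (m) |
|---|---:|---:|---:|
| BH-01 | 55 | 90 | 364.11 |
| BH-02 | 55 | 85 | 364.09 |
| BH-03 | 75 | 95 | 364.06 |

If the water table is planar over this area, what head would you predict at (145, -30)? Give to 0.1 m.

With h = a·x + b·y + c and BH-01 as origin, the differences give:
  0·a + (-5)·b = -0.02
  20·a + 5·b = -0.05
Eliminate b (×5 and ×(-5), subtract): 100·a = -0.350 → a = ∂h/∂x = -0.003500
Back-substitute: b = ∂h/∂y = +0.004000.
h(145, -30) = 364.11 + (-0.003500)·(90) + (+0.004000)·(-120) = 364.11 -0.315 -0.480 = 363.315 m.

363.3 m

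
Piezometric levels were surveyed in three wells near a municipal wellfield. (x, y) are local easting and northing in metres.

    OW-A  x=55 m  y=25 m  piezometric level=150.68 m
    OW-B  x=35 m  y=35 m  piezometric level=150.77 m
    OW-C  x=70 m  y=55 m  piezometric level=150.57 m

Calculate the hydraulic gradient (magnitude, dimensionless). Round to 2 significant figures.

Taking OW-A as reference: OW-B−OW-A = (-20, 10, +0.09); OW-C−OW-A = (15, 30, -0.11).
Solve a·Δx + b·Δy = Δh: det = (-20)·30 − 15·10 = -750.
∂h/∂x = [(+0.09)·30 − (-0.11)·10] / -750 = -0.005067
∂h/∂y = [(-20)·(-0.11) − 15·(+0.09)] / -750 = -0.001133
|∇h| = √(-0.005067² + -0.001133²) = 0.005192

0.0052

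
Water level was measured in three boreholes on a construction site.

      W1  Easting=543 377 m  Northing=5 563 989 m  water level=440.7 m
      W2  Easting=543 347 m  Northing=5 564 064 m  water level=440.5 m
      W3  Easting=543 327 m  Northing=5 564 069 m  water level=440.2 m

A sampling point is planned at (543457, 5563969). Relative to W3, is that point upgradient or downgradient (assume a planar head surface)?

Taking W1 as reference: W2−W1 = (-30, 75, -0.2); W3−W1 = (-50, 80, -0.5).
Determinant of the coordinate differences = (-30)·80 − (-50)·75 = 1350.
∂h/∂x = [(-0.2)·80 − (-0.5)·75] / 1350 = +0.01593
∂h/∂y = [(-30)·(-0.5) − (-50)·(-0.2)] / 1350 = +0.003704
Head at (543457, 5563969) = 440.7 + (+0.01593)·(80) + (+0.003704)·(-20) = 441.90 m.
That is higher than the 440.2 m at W3, so the point is upgradient.

upgradient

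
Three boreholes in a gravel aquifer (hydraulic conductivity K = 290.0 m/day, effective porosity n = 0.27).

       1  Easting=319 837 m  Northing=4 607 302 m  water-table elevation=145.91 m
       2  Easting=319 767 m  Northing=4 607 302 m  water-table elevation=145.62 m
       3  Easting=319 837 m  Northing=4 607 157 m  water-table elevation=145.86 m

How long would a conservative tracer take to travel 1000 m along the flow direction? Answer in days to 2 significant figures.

220 days

∂h/∂x = (145.62 − 145.91) / (319767 − 319837) = +0.004143
∂h/∂y = (145.86 − 145.91) / (4607157 − 4607302) = +0.0003448
|∇h| = √(0.004143² + 0.0003448²) = 0.004157
Seepage velocity v = K·i/n = 290.0 × 0.004157 / 0.27 = 4.465 m/day.
t = 1000 / 4.465 = 224 days.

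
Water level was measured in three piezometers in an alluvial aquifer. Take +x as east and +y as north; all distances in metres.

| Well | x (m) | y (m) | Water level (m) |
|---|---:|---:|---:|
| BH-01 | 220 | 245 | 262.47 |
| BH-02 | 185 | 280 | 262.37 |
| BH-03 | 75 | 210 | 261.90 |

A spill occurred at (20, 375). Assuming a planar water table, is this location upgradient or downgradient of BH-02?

Differences from BH-01: to BH-02 (Δx, Δy, Δh) = (-35, 35, -0.10); to BH-03 = (-145, -35, -0.57).
Solve a·Δx + b·Δy = Δh: det = (-35)·(-35) − (-145)·35 = 6300.
∂h/∂x = [(-0.10)·(-35) − (-0.57)·35] / 6300 = +0.003722
∂h/∂y = [(-35)·(-0.57) − (-145)·(-0.10)] / 6300 = +0.0008651
Head at (20, 375) = 262.47 + (+0.003722)·(-200) + (+0.0008651)·(130) = 261.84 m.
That is lower than the 262.37 m at BH-02, so the point is downgradient.

downgradient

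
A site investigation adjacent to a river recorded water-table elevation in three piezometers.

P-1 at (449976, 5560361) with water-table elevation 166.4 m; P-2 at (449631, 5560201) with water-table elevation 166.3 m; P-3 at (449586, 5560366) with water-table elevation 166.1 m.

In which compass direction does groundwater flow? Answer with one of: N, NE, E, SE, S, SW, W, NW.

NW

Differences from P-1: to P-2 (Δx, Δy, Δh) = (-345, -160, -0.1); to P-3 = (-390, 5, -0.3).
Determinant of the coordinate differences = (-345)·5 − (-390)·(-160) = -64125.
∂h/∂x = [(-0.1)·5 − (-0.3)·(-160)] / -64125 = +0.0007563
∂h/∂y = [(-345)·(-0.3) − (-390)·(-0.1)] / -64125 = -0.001006
Flow = −∇h = (-0.0007563 east, +0.001006 north), which points northwest.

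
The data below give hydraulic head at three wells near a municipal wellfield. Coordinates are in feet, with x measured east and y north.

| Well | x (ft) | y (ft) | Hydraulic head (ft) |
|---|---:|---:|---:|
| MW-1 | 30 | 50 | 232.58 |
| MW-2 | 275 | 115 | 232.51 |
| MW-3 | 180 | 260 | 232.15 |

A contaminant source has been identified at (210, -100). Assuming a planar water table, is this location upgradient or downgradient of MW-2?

upgradient

With h = a·x + b·y + c and MW-1 as origin, the differences give:
  245·a + 65·b = -0.07
  150·a + 210·b = -0.43
Eliminate b (×210 and ×65, subtract): 41700·a = 13.250 → a = ∂h/∂x = +0.0003177
Back-substitute: b = ∂h/∂y = -0.002275.
Head at (210, -100) = 232.58 + (+0.0003177)·(180) + (-0.002275)·(-150) = 232.98 ft.
That is higher than the 232.51 ft at MW-2, so the point is upgradient.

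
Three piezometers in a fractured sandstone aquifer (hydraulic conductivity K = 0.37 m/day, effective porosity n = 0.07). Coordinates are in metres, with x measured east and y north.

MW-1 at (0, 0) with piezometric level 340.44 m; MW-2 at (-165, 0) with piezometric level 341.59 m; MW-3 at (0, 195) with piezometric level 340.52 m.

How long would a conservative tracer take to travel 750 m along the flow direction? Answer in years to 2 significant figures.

56 years

∂h/∂x = (341.59 − 340.44) / (-165 − 0) = -0.006970
∂h/∂y = (340.52 − 340.44) / (195 − 0) = +0.0004103
|∇h| = √(-0.006970² + 0.0004103²) = 0.006982
Seepage velocity v = K·i/n = 0.37 × 0.006982 / 0.07 = 0.0369 m/day.
t = 750 / 0.0369 = 2.033e+04 days = 55.7 years.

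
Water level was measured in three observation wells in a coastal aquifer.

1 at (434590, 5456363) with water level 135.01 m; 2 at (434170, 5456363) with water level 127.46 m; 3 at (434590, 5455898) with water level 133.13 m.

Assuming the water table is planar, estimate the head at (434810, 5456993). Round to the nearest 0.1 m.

141.5 m

∂h/∂x = (127.46 − 135.01) / (434170 − 434590) = +0.01798
∂h/∂y = (133.13 − 135.01) / (5455898 − 5456363) = +0.004043
h(434810, 5456993) = 135.01 + (+0.01798)·(220) + (+0.004043)·(630) = 135.01 +3.955 +2.547 = 141.512 m.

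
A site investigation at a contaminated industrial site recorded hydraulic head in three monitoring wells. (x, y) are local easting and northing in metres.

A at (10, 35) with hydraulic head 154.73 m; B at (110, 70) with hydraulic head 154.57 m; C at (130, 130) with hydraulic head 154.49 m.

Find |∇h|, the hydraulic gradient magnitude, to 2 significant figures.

With h = a·x + b·y + c and A as origin, the differences give:
  100·a + 35·b = -0.16
  120·a + 95·b = -0.24
Eliminate b (×95 and ×35, subtract): 5300·a = -6.800 → a = ∂h/∂x = -0.001283
Back-substitute: b = ∂h/∂y = -0.0009057.
|∇h| = √(-0.001283² + -0.0009057²) = 0.00157

0.0016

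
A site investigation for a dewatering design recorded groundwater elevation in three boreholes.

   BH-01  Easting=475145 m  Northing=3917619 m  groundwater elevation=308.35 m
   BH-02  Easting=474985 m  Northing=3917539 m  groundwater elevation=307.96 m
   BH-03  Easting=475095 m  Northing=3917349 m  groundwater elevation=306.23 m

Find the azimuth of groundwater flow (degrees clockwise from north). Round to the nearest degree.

169°

Differences from BH-01: to BH-02 (Δx, Δy, Δh) = (-160, -80, -0.39); to BH-03 = (-50, -270, -2.12).
Solve a·Δx + b·Δy = Δh: det = (-160)·(-270) − (-50)·(-80) = 39200.
∂h/∂x = [(-0.39)·(-270) − (-2.12)·(-80)] / 39200 = -0.001640
∂h/∂y = [(-160)·(-2.12) − (-50)·(-0.39)] / 39200 = +0.008156
Flow direction (−∇h) has components (+0.001640 E, -0.008156 N).
Azimuth = atan2(E, N) = atan2(+0.001640, -0.008156) = 168.6° ≈ 169°.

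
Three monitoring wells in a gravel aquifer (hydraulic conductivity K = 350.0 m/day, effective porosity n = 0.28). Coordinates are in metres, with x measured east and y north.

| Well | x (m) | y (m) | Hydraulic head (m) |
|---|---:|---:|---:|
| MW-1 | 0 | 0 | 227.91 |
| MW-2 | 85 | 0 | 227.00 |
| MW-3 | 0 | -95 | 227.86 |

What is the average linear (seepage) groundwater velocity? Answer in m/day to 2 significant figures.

13 m/day

∂h/∂x = (227.00 − 227.91) / (85 − 0) = -0.01071
∂h/∂y = (227.86 − 227.91) / (-95 − 0) = +0.0005263
|∇h| = √(-0.01071² + 0.0005263²) = 0.01072
Seepage velocity v = K·i/n = 350.0 × 0.01072 / 0.28 = 13.4 m/day.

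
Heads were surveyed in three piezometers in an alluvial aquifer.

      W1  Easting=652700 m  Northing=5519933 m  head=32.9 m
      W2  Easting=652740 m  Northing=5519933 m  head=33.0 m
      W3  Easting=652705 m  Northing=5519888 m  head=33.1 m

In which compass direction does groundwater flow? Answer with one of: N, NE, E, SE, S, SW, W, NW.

Differences from W1: to W2 (Δx, Δy, Δh) = (40, 0, +0.1); to W3 = (5, -45, +0.2).
Solve a·Δx + b·Δy = Δh: det = 40·(-45) − 5·0 = -1800.
∂h/∂x = [(+0.1)·(-45) − (+0.2)·0] / -1800 = +0.002500
∂h/∂y = [40·(+0.2) − 5·(+0.1)] / -1800 = -0.004167
Flow = −∇h = (-0.002500 east, +0.004167 north), which points northwest.

NW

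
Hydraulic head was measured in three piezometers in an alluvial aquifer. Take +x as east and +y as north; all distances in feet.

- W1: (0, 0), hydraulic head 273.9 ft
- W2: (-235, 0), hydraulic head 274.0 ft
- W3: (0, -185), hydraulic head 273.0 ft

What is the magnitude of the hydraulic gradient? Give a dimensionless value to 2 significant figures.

0.0049

∂h/∂x = (274.0 − 273.9) / (-235 − 0) = -0.0004255
∂h/∂y = (273.0 − 273.9) / (-185 − 0) = +0.004865
|∇h| = √(-0.0004255² + 0.004865²) = 0.004884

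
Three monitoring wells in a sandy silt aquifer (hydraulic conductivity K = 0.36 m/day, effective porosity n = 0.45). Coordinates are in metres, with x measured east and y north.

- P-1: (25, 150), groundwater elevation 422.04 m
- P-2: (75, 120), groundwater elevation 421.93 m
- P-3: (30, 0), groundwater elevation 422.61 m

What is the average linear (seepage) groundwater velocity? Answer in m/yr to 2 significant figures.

Differences from P-1: to P-2 (Δx, Δy, Δh) = (50, -30, -0.11); to P-3 = (5, -150, +0.57).
Determinant of the coordinate differences = 50·(-150) − 5·(-30) = -7350.
∂h/∂x = [(-0.11)·(-150) − (+0.57)·(-30)] / -7350 = -0.004571
∂h/∂y = [50·(+0.57) − 5·(-0.11)] / -7350 = -0.003952
|∇h| = √(-0.004571² + -0.003952²) = 0.006043
Seepage velocity v = K·i/n = 0.36 × 0.006043 / 0.45 = 0.004834 m/day = 1.766 m/yr.

1.8 m/yr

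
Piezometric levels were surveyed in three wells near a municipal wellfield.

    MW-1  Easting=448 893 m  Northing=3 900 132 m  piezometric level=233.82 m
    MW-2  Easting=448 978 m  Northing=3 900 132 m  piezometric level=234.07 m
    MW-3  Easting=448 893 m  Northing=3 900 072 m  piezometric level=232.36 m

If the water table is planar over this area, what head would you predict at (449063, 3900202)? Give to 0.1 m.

236.0 m

∂h/∂x = (234.07 − 233.82) / (448978 − 448893) = +0.002941
∂h/∂y = (232.36 − 233.82) / (3900072 − 3900132) = +0.02433
h(449063, 3900202) = 233.82 + (+0.002941)·(170) + (+0.02433)·(70) = 233.82 +0.500 +1.703 = 236.023 m.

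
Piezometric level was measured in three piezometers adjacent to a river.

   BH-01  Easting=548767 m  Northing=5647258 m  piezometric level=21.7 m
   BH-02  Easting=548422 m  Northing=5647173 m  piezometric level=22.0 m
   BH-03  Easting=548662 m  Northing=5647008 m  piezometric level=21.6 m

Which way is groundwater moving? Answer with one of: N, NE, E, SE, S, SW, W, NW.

SE

Taking BH-01 as reference: BH-02−BH-01 = (-345, -85, +0.3); BH-03−BH-01 = (-105, -250, -0.1).
Solve a·Δx + b·Δy = Δh: det = (-345)·(-250) − (-105)·(-85) = 77325.
∂h/∂x = [(+0.3)·(-250) − (-0.1)·(-85)] / 77325 = -0.001080
∂h/∂y = [(-345)·(-0.1) − (-105)·(+0.3)] / 77325 = +0.0008535
Flow = −∇h = (+0.001080 east, -0.0008535 north), which points southeast.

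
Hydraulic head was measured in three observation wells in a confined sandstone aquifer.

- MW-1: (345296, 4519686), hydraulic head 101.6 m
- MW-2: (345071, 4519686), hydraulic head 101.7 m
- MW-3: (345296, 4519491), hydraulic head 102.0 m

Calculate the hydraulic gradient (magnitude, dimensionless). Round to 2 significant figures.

∂h/∂x = (101.7 − 101.6) / (345071 − 345296) = -0.0004444
∂h/∂y = (102.0 − 101.6) / (4519491 − 4519686) = -0.002051
|∇h| = √(-0.0004444² + -0.002051²) = 0.002099

0.0021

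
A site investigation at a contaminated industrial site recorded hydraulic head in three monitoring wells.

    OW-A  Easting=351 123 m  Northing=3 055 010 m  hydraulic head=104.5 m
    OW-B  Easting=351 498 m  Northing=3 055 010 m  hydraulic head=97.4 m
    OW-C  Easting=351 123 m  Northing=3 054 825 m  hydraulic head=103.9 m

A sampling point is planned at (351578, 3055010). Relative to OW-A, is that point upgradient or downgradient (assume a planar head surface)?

∂h/∂x = (97.4 − 104.5) / (351498 − 351123) = -0.01893
∂h/∂y = (103.9 − 104.5) / (3054825 − 3055010) = +0.003243
Head at (351578, 3055010) = 104.5 + (-0.01893)·(455) + (+0.003243)·(0) = 95.89 m.
That is lower than the 104.5 m at OW-A, so the point is downgradient.

downgradient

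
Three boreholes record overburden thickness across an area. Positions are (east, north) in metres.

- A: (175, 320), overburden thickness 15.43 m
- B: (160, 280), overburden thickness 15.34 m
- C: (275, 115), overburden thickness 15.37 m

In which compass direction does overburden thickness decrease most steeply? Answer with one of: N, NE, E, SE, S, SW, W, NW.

Taking A as reference: B−A = (-15, -40, -0.09); C−A = (100, -205, -0.06).
Determinant of the coordinate differences = (-15)·(-205) − 100·(-40) = 7075.
∂d/∂x = [(-0.09)·(-205) − (-0.06)·(-40)] / 7075 = +0.002269
∂d/∂y = [(-15)·(-0.06) − 100·(-0.09)] / 7075 = +0.001399
Steepest decrease is along −∇f = (-0.002269 E, -0.001399 N) → southwest.

SW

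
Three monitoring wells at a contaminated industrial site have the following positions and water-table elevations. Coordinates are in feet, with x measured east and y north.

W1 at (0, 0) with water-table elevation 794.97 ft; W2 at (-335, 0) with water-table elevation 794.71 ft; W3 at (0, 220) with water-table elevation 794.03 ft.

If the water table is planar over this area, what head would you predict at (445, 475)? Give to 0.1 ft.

∂h/∂x = (794.71 − 794.97) / (-335 − 0) = +0.0007761
∂h/∂y = (794.03 − 794.97) / (220 − 0) = -0.004273
h(445, 475) = 794.97 + (+0.0007761)·(445) + (-0.004273)·(475) = 794.97 +0.345 -2.030 = 793.286 ft.

793.3 ft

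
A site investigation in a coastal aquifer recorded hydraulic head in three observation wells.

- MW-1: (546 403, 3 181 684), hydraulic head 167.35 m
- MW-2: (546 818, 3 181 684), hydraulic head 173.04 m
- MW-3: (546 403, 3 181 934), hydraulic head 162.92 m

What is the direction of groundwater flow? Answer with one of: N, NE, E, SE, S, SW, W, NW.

∂h/∂x = (173.04 − 167.35) / (546818 − 546403) = +0.01371
∂h/∂y = (162.92 − 167.35) / (3181934 − 3181684) = -0.01772
Flow = −∇h = (-0.01371 east, +0.01772 north), which points northwest.

NW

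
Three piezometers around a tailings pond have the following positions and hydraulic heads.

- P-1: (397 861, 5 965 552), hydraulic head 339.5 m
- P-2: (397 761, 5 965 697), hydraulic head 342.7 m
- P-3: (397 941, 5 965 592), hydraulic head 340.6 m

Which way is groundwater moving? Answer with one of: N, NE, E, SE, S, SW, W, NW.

S

Taking P-1 as reference: P-2−P-1 = (-100, 145, +3.2); P-3−P-1 = (80, 40, +1.1).
Determinant of the coordinate differences = (-100)·40 − 80·145 = -15600.
∂h/∂x = [(+3.2)·40 − (+1.1)·145] / -15600 = +0.002019
∂h/∂y = [(-100)·(+1.1) − 80·(+3.2)] / -15600 = +0.02346
Flow = −∇h = (-0.002019 east, -0.02346 north), which points south.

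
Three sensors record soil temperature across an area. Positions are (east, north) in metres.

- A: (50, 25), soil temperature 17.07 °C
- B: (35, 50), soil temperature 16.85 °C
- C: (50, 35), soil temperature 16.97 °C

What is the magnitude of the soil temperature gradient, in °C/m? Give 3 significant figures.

0.0102 °C/m

With T = a·x + b·y + c and A as origin, the differences give:
  (-15)·a + 25·b = -0.22
  0·a + 10·b = -0.10
Eliminate b (×10 and ×25, subtract): -150·a = 0.300 → a = ∂T/∂x = -0.002000
Back-substitute: b = ∂T/∂y = -0.01000.
|∇f| = √(-0.002000² + -0.01000²) = 0.0102 °C/m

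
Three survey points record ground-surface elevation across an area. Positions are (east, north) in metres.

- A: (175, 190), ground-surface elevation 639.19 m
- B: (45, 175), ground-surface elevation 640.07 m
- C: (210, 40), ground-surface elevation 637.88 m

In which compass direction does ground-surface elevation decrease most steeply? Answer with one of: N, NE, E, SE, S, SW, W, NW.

SE

With z = a·x + b·y + c and A as origin, the differences give:
  (-130)·a + (-15)·b = +0.88
  35·a + (-150)·b = -1.31
Eliminate b (×(-150) and ×(-15), subtract): 20025·a = -151.650 → a = ∂z/∂x = -0.007573
Back-substitute: b = ∂z/∂y = +0.006966.
Steepest decrease is along −∇f = (+0.007573 E, -0.006966 N) → southeast.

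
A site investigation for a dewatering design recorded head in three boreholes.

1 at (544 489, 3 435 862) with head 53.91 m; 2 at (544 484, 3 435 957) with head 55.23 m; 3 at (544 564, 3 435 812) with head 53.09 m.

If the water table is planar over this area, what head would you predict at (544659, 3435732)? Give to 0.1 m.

Three-point gradient (reference 1): Δ to 2 = (-5, 95, +1.32), Δ to 3 = (75, -50, -0.82).
∂h/∂x = -0.001731, ∂h/∂y = +0.01380 (det = -6875).
h(544659, 3435732) = 53.91 + (-0.001731)·(170) + (+0.01380)·(-130) = 53.91 -0.294 -1.794 = 51.821 m.

51.8 m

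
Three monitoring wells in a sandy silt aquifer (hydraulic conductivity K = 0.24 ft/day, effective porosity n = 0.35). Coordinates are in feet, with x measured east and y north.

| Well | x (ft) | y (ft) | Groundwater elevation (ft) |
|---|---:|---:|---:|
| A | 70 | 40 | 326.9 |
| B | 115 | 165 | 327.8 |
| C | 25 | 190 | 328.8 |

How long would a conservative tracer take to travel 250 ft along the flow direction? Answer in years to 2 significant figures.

With h = a·x + b·y + c and A as origin, the differences give:
  45·a + 125·b = +0.9
  (-45)·a + 150·b = +1.9
Eliminate b (×150 and ×125, subtract): 12375·a = -102.50 → a = ∂h/∂x = -0.008283
Back-substitute: b = ∂h/∂y = +0.01018.
|∇h| = √(-0.008283² + 0.01018²) = 0.01312
Seepage velocity v = K·i/n = 0.24 × 0.01312 / 0.35 = 0.008997 ft/day.
t = 250 / 0.008997 = 2.779e+04 days = 76.1 years.

76 years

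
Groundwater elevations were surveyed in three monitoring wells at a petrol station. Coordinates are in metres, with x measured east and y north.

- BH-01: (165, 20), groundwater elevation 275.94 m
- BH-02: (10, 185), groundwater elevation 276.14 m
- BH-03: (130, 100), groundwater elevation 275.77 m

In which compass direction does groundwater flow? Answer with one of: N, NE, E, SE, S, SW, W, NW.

Differences from BH-01: to BH-02 (Δx, Δy, Δh) = (-155, 165, +0.20); to BH-03 = (-35, 80, -0.17).
Solve a·Δx + b·Δy = Δh: det = (-155)·80 − (-35)·165 = -6625.
∂h/∂x = [(+0.20)·80 − (-0.17)·165] / -6625 = -0.006649
∂h/∂y = [(-155)·(-0.17) − (-35)·(+0.20)] / -6625 = -0.005034
Flow = −∇h = (+0.006649 east, +0.005034 north), which points northeast.

NE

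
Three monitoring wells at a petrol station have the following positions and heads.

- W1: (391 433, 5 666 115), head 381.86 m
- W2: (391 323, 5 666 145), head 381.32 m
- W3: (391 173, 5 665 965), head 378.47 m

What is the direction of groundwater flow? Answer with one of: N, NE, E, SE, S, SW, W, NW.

Taking W1 as reference: W2−W1 = (-110, 30, -0.54); W3−W1 = (-260, -150, -3.39).
Solve a·Δx + b·Δy = Δh: det = (-110)·(-150) − (-260)·30 = 24300.
∂h/∂x = [(-0.54)·(-150) − (-3.39)·30] / 24300 = +0.007519
∂h/∂y = [(-110)·(-3.39) − (-260)·(-0.54)] / 24300 = +0.009568
Flow = −∇h = (-0.007519 east, -0.009568 north), which points southwest.

SW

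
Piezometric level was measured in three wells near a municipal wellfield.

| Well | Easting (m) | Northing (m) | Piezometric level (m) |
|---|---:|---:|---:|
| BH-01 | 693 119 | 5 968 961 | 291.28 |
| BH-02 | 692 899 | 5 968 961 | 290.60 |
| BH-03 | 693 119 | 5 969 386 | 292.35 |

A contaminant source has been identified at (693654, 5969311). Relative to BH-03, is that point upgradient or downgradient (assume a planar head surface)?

upgradient

∂h/∂x = (290.60 − 291.28) / (692899 − 693119) = +0.003091
∂h/∂y = (292.35 − 291.28) / (5969386 − 5968961) = +0.002518
Head at (693654, 5969311) = 291.28 + (+0.003091)·(535) + (+0.002518)·(350) = 293.81 m.
That is higher than the 292.35 m at BH-03, so the point is upgradient.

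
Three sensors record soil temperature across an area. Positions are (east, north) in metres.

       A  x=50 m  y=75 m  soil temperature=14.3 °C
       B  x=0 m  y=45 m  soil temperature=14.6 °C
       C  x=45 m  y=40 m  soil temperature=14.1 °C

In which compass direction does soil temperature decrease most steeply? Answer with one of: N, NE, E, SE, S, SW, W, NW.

Taking A as reference: B−A = (-50, -30, +0.3); C−A = (-5, -35, -0.2).
Solve a·Δx + b·Δy = ΔT: det = (-50)·(-35) − (-5)·(-30) = 1600.
∂T/∂x = [(+0.3)·(-35) − (-0.2)·(-30)] / 1600 = -0.01031
∂T/∂y = [(-50)·(-0.2) − (-5)·(+0.3)] / 1600 = +0.007188
Steepest decrease is along −∇f = (+0.01031 E, -0.007188 N) → southeast.

SE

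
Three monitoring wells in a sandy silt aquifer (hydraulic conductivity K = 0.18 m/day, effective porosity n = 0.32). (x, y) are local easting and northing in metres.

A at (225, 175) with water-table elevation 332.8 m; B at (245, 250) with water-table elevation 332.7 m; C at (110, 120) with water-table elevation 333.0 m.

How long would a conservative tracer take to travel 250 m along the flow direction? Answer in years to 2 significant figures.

760 years

Differences from A: to B (Δx, Δy, Δh) = (20, 75, -0.1); to C = (-115, -55, +0.2).
Solve a·Δx + b·Δy = Δh: det = 20·(-55) − (-115)·75 = 7525.
∂h/∂x = [(-0.1)·(-55) − (+0.2)·75] / 7525 = -0.001262
∂h/∂y = [20·(+0.2) − (-115)·(-0.1)] / 7525 = -0.0009967
|∇h| = √(-0.001262² + -0.0009967²) = 0.001608
Seepage velocity v = K·i/n = 0.18 × 0.001608 / 0.32 = 0.0009045 m/day.
t = 250 / 0.0009045 = 2.764e+05 days = 757 years.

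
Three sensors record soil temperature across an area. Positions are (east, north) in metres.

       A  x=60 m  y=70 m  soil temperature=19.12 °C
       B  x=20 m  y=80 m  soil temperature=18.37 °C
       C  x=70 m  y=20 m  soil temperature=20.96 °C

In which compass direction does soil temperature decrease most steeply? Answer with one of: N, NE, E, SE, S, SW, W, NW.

With T = a·x + b·y + c and A as origin, the differences give:
  (-40)·a + 10·b = -0.75
  10·a + (-50)·b = +1.84
Eliminate b (×(-50) and ×10, subtract): 1900·a = 19.100 → a = ∂T/∂x = +0.01005
Back-substitute: b = ∂T/∂y = -0.03479.
Steepest decrease is along −∇f = (-0.01005 E, +0.03479 N) → north.

N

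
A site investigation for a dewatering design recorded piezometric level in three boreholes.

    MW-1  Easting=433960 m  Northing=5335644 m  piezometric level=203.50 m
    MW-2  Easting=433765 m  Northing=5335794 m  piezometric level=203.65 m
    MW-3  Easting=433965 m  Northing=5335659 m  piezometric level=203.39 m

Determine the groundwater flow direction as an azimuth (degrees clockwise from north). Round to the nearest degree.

With h = a·x + b·y + c and MW-1 as origin, the differences give:
  (-195)·a + 150·b = +0.15
  5·a + 15·b = -0.11
Eliminate b (×15 and ×150, subtract): -3675·a = 18.750 → a = ∂h/∂x = -0.005102
Back-substitute: b = ∂h/∂y = -0.005633.
Flow direction (−∇h) has components (+0.005102 E, +0.005633 N).
Azimuth = atan2(E, N) = atan2(+0.005102, +0.005633) = 42.2° ≈ 042°.

042°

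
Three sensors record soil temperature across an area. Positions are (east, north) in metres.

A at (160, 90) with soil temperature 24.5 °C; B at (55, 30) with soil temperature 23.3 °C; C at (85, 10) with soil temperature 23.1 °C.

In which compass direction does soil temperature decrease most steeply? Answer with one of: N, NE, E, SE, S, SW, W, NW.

S

Differences from A: to B (Δx, Δy, Δh) = (-105, -60, -1.2); to C = (-75, -80, -1.4).
Solve a·Δx + b·Δy = ΔT: det = (-105)·(-80) − (-75)·(-60) = 3900.
∂T/∂x = [(-1.2)·(-80) − (-1.4)·(-60)] / 3900 = +0.003077
∂T/∂y = [(-105)·(-1.4) − (-75)·(-1.2)] / 3900 = +0.01462
Steepest decrease is along −∇f = (-0.003077 E, -0.01462 N) → south.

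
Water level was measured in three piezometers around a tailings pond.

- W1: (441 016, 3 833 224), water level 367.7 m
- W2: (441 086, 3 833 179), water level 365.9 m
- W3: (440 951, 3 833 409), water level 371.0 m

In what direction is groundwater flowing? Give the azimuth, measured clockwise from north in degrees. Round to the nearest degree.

122°

Differences from W1: to W2 (Δx, Δy, Δh) = (70, -45, -1.8); to W3 = (-65, 185, +3.3).
Determinant of the coordinate differences = 70·185 − (-65)·(-45) = 10025.
∂h/∂x = [(-1.8)·185 − (+3.3)·(-45)] / 10025 = -0.01840
∂h/∂y = [70·(+3.3) − (-65)·(-1.8)] / 10025 = +0.01137
Flow direction (−∇h) has components (+0.01840 E, -0.01137 N).
Azimuth = atan2(E, N) = atan2(+0.01840, -0.01137) = 121.7° ≈ 122°.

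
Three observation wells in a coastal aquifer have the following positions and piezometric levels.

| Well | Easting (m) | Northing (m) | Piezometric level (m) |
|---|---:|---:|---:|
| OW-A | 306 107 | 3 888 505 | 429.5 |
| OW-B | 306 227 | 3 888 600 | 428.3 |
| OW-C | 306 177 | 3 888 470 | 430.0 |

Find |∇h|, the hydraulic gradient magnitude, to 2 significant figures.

0.013

Three-point gradient (reference OW-A): Δ to OW-B = (120, 95, -1.2), Δ to OW-C = (70, -35, +0.5).
∂h/∂x = +0.0005069, ∂h/∂y = -0.01327 (det = -10850).
|∇h| = √(0.0005069² + -0.01327²) = 0.01328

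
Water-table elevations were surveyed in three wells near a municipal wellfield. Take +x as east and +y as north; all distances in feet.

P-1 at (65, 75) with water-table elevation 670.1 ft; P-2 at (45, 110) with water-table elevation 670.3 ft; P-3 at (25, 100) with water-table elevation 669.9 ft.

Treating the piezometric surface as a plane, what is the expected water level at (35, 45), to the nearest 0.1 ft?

Taking P-1 as reference: P-2−P-1 = (-20, 35, +0.2); P-3−P-1 = (-40, 25, -0.2).
Determinant of the coordinate differences = (-20)·25 − (-40)·35 = 900.
∂h/∂x = [(+0.2)·25 − (-0.2)·35] / 900 = +0.01333
∂h/∂y = [(-20)·(-0.2) − (-40)·(+0.2)] / 900 = +0.01333
h(35, 45) = 670.1 + (+0.01333)·(-30) + (+0.01333)·(-30) = 670.1 -0.400 -0.400 = 669.300 ft.

669.3 ft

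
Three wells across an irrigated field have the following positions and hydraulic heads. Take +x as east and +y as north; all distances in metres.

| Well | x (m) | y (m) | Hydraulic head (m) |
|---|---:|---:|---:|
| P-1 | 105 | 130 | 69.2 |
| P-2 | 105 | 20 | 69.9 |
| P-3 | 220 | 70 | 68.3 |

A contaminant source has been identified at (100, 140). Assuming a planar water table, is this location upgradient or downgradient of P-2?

downgradient

With h = a·x + b·y + c and P-1 as origin, the differences give:
  0·a + (-110)·b = +0.7
  115·a + (-60)·b = -0.9
Eliminate b (×(-60) and ×(-110), subtract): 12650·a = -141.00 → a = ∂h/∂x = -0.01115
Back-substitute: b = ∂h/∂y = -0.006364.
Head at (100, 140) = 69.2 + (-0.01115)·(-5) + (-0.006364)·(10) = 69.19 m.
That is lower than the 69.9 m at P-2, so the point is downgradient.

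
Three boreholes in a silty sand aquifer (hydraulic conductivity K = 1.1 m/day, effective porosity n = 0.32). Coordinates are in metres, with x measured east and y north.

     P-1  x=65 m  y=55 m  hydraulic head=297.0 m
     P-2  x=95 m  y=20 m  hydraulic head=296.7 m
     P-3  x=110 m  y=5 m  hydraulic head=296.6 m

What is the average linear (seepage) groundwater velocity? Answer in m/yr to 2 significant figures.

30 m/yr

Differences from P-1: to P-2 (Δx, Δy, Δh) = (30, -35, -0.3); to P-3 = (45, -50, -0.4).
Solve a·Δx + b·Δy = Δh: det = 30·(-50) − 45·(-35) = 75.
∂h/∂x = [(-0.3)·(-50) − (-0.4)·(-35)] / 75 = +0.01333
∂h/∂y = [30·(-0.4) − 45·(-0.3)] / 75 = +0.02000
|∇h| = √(0.01333² + 0.02000²) = 0.02404
Seepage velocity v = K·i/n = 1.1 × 0.02404 / 0.32 = 0.08264 m/day = 30.18 m/yr.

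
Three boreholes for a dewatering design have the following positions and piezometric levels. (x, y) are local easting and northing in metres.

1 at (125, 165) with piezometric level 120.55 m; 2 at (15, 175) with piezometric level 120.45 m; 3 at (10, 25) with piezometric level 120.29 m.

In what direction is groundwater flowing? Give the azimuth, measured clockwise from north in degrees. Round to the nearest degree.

Differences from 1: to 2 (Δx, Δy, Δh) = (-110, 10, -0.10); to 3 = (-115, -140, -0.26).
Determinant of the coordinate differences = (-110)·(-140) − (-115)·10 = 16550.
∂h/∂x = [(-0.10)·(-140) − (-0.26)·10] / 16550 = +0.001003
∂h/∂y = [(-110)·(-0.26) − (-115)·(-0.10)] / 16550 = +0.001033
Flow direction (−∇h) has components (-0.001003 E, -0.001033 N).
Azimuth = atan2(E, N) = atan2(-0.001003, -0.001033) = 224.1° ≈ 224°.

224°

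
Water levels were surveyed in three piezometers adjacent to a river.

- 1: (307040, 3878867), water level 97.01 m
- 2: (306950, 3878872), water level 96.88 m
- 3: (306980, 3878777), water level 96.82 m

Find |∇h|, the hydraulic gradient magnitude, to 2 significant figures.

0.0019

Taking 1 as reference: 2−1 = (-90, 5, -0.13); 3−1 = (-60, -90, -0.19).
Solve a·Δx + b·Δy = Δh: det = (-90)·(-90) − (-60)·5 = 8400.
∂h/∂x = [(-0.13)·(-90) − (-0.19)·5] / 8400 = +0.001506
∂h/∂y = [(-90)·(-0.19) − (-60)·(-0.13)] / 8400 = +0.001107
|∇h| = √(0.001506² + 0.001107²) = 0.001869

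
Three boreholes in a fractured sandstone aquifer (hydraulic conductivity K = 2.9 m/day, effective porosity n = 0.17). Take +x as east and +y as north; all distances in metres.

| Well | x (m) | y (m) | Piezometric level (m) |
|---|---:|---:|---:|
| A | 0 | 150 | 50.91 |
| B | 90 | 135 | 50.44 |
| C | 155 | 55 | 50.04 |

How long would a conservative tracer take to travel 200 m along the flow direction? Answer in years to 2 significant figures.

6.2 years

Three-point gradient (reference A): Δ to B = (90, -15, -0.47), Δ to C = (155, -95, -0.87).
∂h/∂x = -0.005076, ∂h/∂y = +0.0008755 (det = -6225).
|∇h| = √(-0.005076² + 0.0008755²) = 0.005151
Seepage velocity v = K·i/n = 2.9 × 0.005151 / 0.17 = 0.08787 m/day.
t = 200 / 0.08787 = 2276 days = 6.23 years.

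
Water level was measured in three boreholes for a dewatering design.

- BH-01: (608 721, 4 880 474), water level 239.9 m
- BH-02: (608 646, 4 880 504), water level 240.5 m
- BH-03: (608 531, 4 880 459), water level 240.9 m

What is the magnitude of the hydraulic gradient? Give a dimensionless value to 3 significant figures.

Taking BH-01 as reference: BH-02−BH-01 = (-75, 30, +0.6); BH-03−BH-01 = (-190, -15, +1.0).
Solve a·Δx + b·Δy = Δh: det = (-75)·(-15) − (-190)·30 = 6825.
∂h/∂x = [(+0.6)·(-15) − (+1.0)·30] / 6825 = -0.005714
∂h/∂y = [(-75)·(+1.0) − (-190)·(+0.6)] / 6825 = +0.005714
|∇h| = √(-0.005714² + 0.005714²) = 0.008081

0.00808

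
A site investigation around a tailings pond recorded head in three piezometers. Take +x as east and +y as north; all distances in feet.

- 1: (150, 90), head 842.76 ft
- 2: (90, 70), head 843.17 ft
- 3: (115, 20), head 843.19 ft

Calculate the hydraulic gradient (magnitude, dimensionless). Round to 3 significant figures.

0.00661

Taking 1 as reference: 2−1 = (-60, -20, +0.41); 3−1 = (-35, -70, +0.43).
Solve a·Δx + b·Δy = Δh: det = (-60)·(-70) − (-35)·(-20) = 3500.
∂h/∂x = [(+0.41)·(-70) − (+0.43)·(-20)] / 3500 = -0.005743
∂h/∂y = [(-60)·(+0.43) − (-35)·(+0.41)] / 3500 = -0.003271
|∇h| = √(-0.005743² + -0.003271²) = 0.006609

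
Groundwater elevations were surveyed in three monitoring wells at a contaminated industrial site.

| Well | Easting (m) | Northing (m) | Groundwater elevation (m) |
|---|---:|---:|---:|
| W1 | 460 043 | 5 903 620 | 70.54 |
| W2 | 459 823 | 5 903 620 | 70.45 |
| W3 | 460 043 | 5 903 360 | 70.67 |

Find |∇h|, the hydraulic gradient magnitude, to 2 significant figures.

∂h/∂x = (70.45 − 70.54) / (459823 − 460043) = +0.0004091
∂h/∂y = (70.67 − 70.54) / (5903360 − 5903620) = -0.0005000
|∇h| = √(0.0004091² + -0.0005000²) = 0.000646

0.00065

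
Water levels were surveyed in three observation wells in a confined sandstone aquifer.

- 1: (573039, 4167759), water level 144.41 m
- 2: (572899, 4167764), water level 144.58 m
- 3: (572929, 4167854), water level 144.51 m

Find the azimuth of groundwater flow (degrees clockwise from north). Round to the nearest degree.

073°

Three-point gradient (reference 1): Δ to 2 = (-140, 5, +0.17), Δ to 3 = (-110, 95, +0.10).
∂h/∂x = -0.001227, ∂h/∂y = -0.0003686 (det = -12750).
Flow direction (−∇h) has components (+0.001227 E, +0.0003686 N).
Azimuth = atan2(E, N) = atan2(+0.001227, +0.0003686) = 73.3° ≈ 073°.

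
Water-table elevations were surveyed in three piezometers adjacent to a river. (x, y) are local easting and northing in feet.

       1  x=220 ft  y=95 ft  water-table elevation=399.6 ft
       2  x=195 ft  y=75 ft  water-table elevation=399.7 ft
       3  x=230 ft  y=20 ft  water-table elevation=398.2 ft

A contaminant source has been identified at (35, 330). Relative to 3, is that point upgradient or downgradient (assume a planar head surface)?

upgradient

With h = a·x + b·y + c and 1 as origin, the differences give:
  (-25)·a + (-20)·b = +0.1
  10·a + (-75)·b = -1.4
Eliminate b (×(-75) and ×(-20), subtract): 2075·a = -35.50 → a = ∂h/∂x = -0.01711
Back-substitute: b = ∂h/∂y = +0.01639.
Head at (35, 330) = 399.6 + (-0.01711)·(-185) + (+0.01639)·(235) = 406.62 ft.
That is higher than the 398.2 ft at 3, so the point is upgradient.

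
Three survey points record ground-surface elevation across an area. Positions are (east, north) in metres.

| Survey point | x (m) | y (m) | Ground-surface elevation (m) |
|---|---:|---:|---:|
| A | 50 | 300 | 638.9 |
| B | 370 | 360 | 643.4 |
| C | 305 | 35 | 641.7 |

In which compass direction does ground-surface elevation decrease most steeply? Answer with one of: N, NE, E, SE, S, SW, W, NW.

W

With z = a·x + b·y + c and A as origin, the differences give:
  320·a + 60·b = +4.5
  255·a + (-265)·b = +2.8
Eliminate b (×(-265) and ×60, subtract): -100100·a = -1360.50 → a = ∂z/∂x = +0.01359
Back-substitute: b = ∂z/∂y = +0.002512.
Steepest decrease is along −∇f = (-0.01359 E, -0.002512 N) → west.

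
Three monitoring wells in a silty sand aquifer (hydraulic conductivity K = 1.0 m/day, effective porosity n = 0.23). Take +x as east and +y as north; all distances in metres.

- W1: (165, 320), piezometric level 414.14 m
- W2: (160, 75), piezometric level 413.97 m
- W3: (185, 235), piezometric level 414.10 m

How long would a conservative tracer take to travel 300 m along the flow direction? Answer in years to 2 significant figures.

Differences from W1: to W2 (Δx, Δy, Δh) = (-5, -245, -0.17); to W3 = (20, -85, -0.04).
Determinant of the coordinate differences = (-5)·(-85) − 20·(-245) = 5325.
∂h/∂x = [(-0.17)·(-85) − (-0.04)·(-245)] / 5325 = +0.0008732
∂h/∂y = [(-5)·(-0.04) − 20·(-0.17)] / 5325 = +0.0006761
|∇h| = √(0.0008732² + 0.0006761²) = 0.001104
Seepage velocity v = K·i/n = 1.0 × 0.001104 / 0.23 = 0.0048 m/day.
t = 300 / 0.0048 = 6.25e+04 days = 171 years.

170 years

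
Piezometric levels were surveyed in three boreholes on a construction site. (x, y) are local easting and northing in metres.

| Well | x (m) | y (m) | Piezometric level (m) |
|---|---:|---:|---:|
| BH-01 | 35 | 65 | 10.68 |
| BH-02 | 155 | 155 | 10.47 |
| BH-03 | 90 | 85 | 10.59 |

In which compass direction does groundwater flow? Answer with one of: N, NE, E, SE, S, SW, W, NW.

E

Taking BH-01 as reference: BH-02−BH-01 = (120, 90, -0.21); BH-03−BH-01 = (55, 20, -0.09).
Solve a·Δx + b·Δy = Δh: det = 120·20 − 55·90 = -2550.
∂h/∂x = [(-0.21)·20 − (-0.09)·90] / -2550 = -0.001529
∂h/∂y = [120·(-0.09) − 55·(-0.21)] / -2550 = -0.0002941
Flow = −∇h = (+0.001529 east, +0.0002941 north), which points east.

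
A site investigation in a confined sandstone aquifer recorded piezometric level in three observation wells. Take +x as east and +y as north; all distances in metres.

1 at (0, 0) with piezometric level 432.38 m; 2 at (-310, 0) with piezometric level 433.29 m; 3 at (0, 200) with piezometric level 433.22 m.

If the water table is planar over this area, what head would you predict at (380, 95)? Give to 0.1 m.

∂h/∂x = (433.29 − 432.38) / (-310 − 0) = -0.002935
∂h/∂y = (433.22 − 432.38) / (200 − 0) = +0.004200
h(380, 95) = 432.38 + (-0.002935)·(380) + (+0.004200)·(95) = 432.38 -1.115 +0.399 = 431.664 m.

431.7 m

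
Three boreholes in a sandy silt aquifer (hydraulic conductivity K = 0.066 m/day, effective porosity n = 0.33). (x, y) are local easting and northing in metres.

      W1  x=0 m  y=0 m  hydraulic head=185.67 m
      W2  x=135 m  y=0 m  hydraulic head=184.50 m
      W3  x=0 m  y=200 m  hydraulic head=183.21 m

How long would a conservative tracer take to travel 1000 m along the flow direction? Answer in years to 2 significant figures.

910 years

∂h/∂x = (184.50 − 185.67) / (135 − 0) = -0.008667
∂h/∂y = (183.21 − 185.67) / (200 − 0) = -0.01230
|∇h| = √(-0.008667² + -0.01230²) = 0.01505
Seepage velocity v = K·i/n = 0.066 × 0.01505 / 0.33 = 0.00301 m/day.
t = 1000 / 0.00301 = 3.322e+05 days = 910 years.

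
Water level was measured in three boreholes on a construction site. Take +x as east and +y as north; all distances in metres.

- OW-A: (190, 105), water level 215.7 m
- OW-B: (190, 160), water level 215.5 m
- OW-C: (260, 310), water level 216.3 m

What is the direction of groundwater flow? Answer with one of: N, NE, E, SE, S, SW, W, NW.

With h = a·x + b·y + c and OW-A as origin, the differences give:
  0·a + 55·b = -0.2
  70·a + 205·b = +0.6
Eliminate b (×205 and ×55, subtract): -3850·a = -74.00 → a = ∂h/∂x = +0.01922
Back-substitute: b = ∂h/∂y = -0.003636.
Flow = −∇h = (-0.01922 east, +0.003636 north), which points west.

W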